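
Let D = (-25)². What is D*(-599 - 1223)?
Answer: -1138750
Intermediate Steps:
D = 625
D*(-599 - 1223) = 625*(-599 - 1223) = 625*(-1822) = -1138750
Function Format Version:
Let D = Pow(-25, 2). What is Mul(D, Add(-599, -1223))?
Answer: -1138750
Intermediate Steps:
D = 625
Mul(D, Add(-599, -1223)) = Mul(625, Add(-599, -1223)) = Mul(625, -1822) = -1138750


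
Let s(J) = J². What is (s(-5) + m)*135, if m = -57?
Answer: -4320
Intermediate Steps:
(s(-5) + m)*135 = ((-5)² - 57)*135 = (25 - 57)*135 = -32*135 = -4320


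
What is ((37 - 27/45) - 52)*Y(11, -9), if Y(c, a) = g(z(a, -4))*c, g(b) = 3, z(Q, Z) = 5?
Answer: -2574/5 ≈ -514.80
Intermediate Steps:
Y(c, a) = 3*c
((37 - 27/45) - 52)*Y(11, -9) = ((37 - 27/45) - 52)*(3*11) = ((37 - 27*1/45) - 52)*33 = ((37 - 3/5) - 52)*33 = (182/5 - 52)*33 = -78/5*33 = -2574/5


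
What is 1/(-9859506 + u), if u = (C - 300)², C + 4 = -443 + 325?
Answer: -1/9681422 ≈ -1.0329e-7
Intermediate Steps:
C = -122 (C = -4 + (-443 + 325) = -4 - 118 = -122)
u = 178084 (u = (-122 - 300)² = (-422)² = 178084)
1/(-9859506 + u) = 1/(-9859506 + 178084) = 1/(-9681422) = -1/9681422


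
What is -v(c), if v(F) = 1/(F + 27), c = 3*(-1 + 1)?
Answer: -1/27 ≈ -0.037037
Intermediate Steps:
c = 0 (c = 3*0 = 0)
v(F) = 1/(27 + F)
-v(c) = -1/(27 + 0) = -1/27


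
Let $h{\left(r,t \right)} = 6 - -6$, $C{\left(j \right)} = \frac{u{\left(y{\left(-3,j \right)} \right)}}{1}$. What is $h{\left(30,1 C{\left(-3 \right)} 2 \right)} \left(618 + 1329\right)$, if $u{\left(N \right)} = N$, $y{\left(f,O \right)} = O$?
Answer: $23364$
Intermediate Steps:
$C{\left(j \right)} = j$ ($C{\left(j \right)} = \frac{j}{1} = j 1 = j$)
$h{\left(r,t \right)} = 12$ ($h{\left(r,t \right)} = 6 + 6 = 12$)
$h{\left(30,1 C{\left(-3 \right)} 2 \right)} \left(618 + 1329\right) = 12 \left(618 + 1329\right) = 12 \cdot 1947 = 23364$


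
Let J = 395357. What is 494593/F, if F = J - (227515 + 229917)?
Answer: -494593/62075 ≈ -7.9677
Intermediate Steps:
F = -62075 (F = 395357 - (227515 + 229917) = 395357 - 1*457432 = 395357 - 457432 = -62075)
494593/F = 494593/(-62075) = 494593*(-1/62075) = -494593/62075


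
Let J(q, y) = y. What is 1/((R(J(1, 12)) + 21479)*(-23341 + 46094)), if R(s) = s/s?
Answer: 1/488734440 ≈ 2.0461e-9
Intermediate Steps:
R(s) = 1
1/((R(J(1, 12)) + 21479)*(-23341 + 46094)) = 1/((1 + 21479)*(-23341 + 46094)) = 1/(21480*22753) = 1/488734440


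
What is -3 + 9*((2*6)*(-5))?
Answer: -543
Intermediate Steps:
-3 + 9*((2*6)*(-5)) = -3 + 9*(12*(-5)) = -3 + 9*(-60) = -3 - 540 = -543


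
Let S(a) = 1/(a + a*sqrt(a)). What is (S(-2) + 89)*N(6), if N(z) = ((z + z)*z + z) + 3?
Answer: 14391/2 + 27*I*sqrt(2)/2 ≈ 7195.5 + 19.092*I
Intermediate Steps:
S(a) = 1/(a + a**(3/2))
N(z) = 3 + z + 2*z**2 (N(z) = ((2*z)*z + z) + 3 = (2*z**2 + z) + 3 = (z + 2*z**2) + 3 = 3 + z + 2*z**2)
(S(-2) + 89)*N(6) = (1/(-2 + (-2)**(3/2)) + 89)*(3 + 6 + 2*6**2) = (1/(-2 - 2*I*sqrt(2)) + 89)*(3 + 6 + 2*36) = (89 + 1/(-2 - 2*I*sqrt(2)))*(3 + 6 + 72) = (89 + 1/(-2 - 2*I*sqrt(2)))*81 = 7209 + 81/(-2 - 2*I*sqrt(2))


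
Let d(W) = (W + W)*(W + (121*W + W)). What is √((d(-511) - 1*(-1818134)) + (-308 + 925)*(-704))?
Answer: 2*√16404883 ≈ 8100.6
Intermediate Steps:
d(W) = 246*W² (d(W) = (2*W)*(W + 122*W) = (2*W)*(123*W) = 246*W²)
√((d(-511) - 1*(-1818134)) + (-308 + 925)*(-704)) = √((246*(-511)² - 1*(-1818134)) + (-308 + 925)*(-704)) = √((246*261121 + 1818134) + 617*(-704)) = √((64235766 + 1818134) - 434368) = √(66053900 - 434368) = √65619532 = 2*√16404883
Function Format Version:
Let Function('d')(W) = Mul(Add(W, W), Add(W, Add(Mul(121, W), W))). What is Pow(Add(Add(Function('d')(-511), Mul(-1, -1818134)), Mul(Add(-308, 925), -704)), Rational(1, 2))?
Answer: Mul(2, Pow(16404883, Rational(1, 2))) ≈ 8100.6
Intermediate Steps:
Function('d')(W) = Mul(246, Pow(W, 2)) (Function('d')(W) = Mul(Mul(2, W), Add(W, Mul(122, W))) = Mul(Mul(2, W), Mul(123, W)) = Mul(246, Pow(W, 2)))
Pow(Add(Add(Function('d')(-511), Mul(-1, -1818134)), Mul(Add(-308, 925), -704)), Rational(1, 2)) = Pow(Add(Add(Mul(246, Pow(-511, 2)), Mul(-1, -1818134)), Mul(Add(-308, 925), -704)), Rational(1, 2)) = Pow(Add(Add(Mul(246, 261121), 1818134), Mul(617, -704)), Rational(1, 2)) = Pow(Add(Add(64235766, 1818134), -434368), Rational(1, 2)) = Pow(Add(66053900, -434368), Rational(1, 2)) = Pow(65619532, Rational(1, 2)) = Mul(2, Pow(16404883, Rational(1, 2)))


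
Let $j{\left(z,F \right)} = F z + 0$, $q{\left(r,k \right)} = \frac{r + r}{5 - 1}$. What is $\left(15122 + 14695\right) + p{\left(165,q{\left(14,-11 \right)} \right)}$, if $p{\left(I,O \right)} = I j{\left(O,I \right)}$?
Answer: $220392$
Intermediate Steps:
$q{\left(r,k \right)} = \frac{r}{2}$ ($q{\left(r,k \right)} = \frac{2 r}{4} = 2 r \frac{1}{4} = \frac{r}{2}$)
$j{\left(z,F \right)} = F z$
$p{\left(I,O \right)} = O I^{2}$ ($p{\left(I,O \right)} = I I O = O I^{2}$)
$\left(15122 + 14695\right) + p{\left(165,q{\left(14,-11 \right)} \right)} = \left(15122 + 14695\right) + \frac{1}{2} \cdot 14 \cdot 165^{2} = 29817 + 7 \cdot 27225 = 29817 + 190575 = 220392$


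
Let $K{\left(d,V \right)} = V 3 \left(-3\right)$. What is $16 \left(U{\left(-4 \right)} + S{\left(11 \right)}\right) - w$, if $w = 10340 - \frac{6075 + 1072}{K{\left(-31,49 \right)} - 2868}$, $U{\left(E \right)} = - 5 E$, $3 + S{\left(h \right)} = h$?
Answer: $- \frac{32739775}{3309} \approx -9894.2$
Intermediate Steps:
$S{\left(h \right)} = -3 + h$
$K{\left(d,V \right)} = - 9 V$ ($K{\left(d,V \right)} = 3 V \left(-3\right) = - 9 V$)
$w = \frac{34222207}{3309}$ ($w = 10340 - \frac{6075 + 1072}{\left(-9\right) 49 - 2868} = 10340 - \frac{7147}{-441 - 2868} = 10340 - \frac{7147}{-3309} = 10340 - 7147 \left(- \frac{1}{3309}\right) = 10340 - - \frac{7147}{3309} = 10340 + \frac{7147}{3309} = \frac{34222207}{3309} \approx 10342.0$)
$16 \left(U{\left(-4 \right)} + S{\left(11 \right)}\right) - w = 16 \left(\left(-5\right) \left(-4\right) + \left(-3 + 11\right)\right) - \frac{34222207}{3309} = 16 \left(20 + 8\right) - \frac{34222207}{3309} = 16 \cdot 28 - \frac{34222207}{3309} = 448 - \frac{34222207}{3309} = - \frac{32739775}{3309}$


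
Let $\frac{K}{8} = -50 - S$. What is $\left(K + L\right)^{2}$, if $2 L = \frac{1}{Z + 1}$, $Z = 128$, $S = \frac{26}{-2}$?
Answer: $\frac{5831918689}{66564} \approx 87614.0$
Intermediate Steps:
$S = -13$ ($S = 26 \left(- \frac{1}{2}\right) = -13$)
$K = -296$ ($K = 8 \left(-50 - -13\right) = 8 \left(-50 + 13\right) = 8 \left(-37\right) = -296$)
$L = \frac{1}{258}$ ($L = \frac{1}{2 \left(128 + 1\right)} = \frac{1}{2 \cdot 129} = \frac{1}{2} \cdot \frac{1}{129} = \frac{1}{258} \approx 0.003876$)
$\left(K + L\right)^{2} = \left(-296 + \frac{1}{258}\right)^{2} = \left(- \frac{76367}{258}\right)^{2} = \frac{5831918689}{66564}$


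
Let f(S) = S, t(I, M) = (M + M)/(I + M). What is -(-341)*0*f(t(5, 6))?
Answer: 0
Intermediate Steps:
t(I, M) = 2*M/(I + M) (t(I, M) = (2*M)/(I + M) = 2*M/(I + M))
-(-341)*0*f(t(5, 6)) = -(-341)*0*(2*6/(5 + 6)) = -(-341)*0*(2*6/11) = -(-341)*0*(2*6*(1/11)) = -(-341)*0*(12/11) = -(-341)*0 = -1*0 = 0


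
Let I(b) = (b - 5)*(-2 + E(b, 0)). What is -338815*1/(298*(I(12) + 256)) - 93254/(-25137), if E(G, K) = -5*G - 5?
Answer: 687428431/75978378 ≈ 9.0477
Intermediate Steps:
E(G, K) = -5 - 5*G
I(b) = (-7 - 5*b)*(-5 + b) (I(b) = (b - 5)*(-2 + (-5 - 5*b)) = (-5 + b)*(-7 - 5*b) = (-7 - 5*b)*(-5 + b))
-338815*1/(298*(I(12) + 256)) - 93254/(-25137) = -338815*1/(298*((35 - 5*12**2 + 18*12) + 256)) - 93254/(-25137) = -338815*1/(298*((35 - 5*144 + 216) + 256)) - 93254*(-1/25137) = -338815*1/(298*((35 - 720 + 216) + 256)) + 13322/3591 = -338815*1/(298*(-469 + 256)) + 13322/3591 = -338815/((-213*298)) + 13322/3591 = -338815/(-63474) + 13322/3591 = -338815*(-1/63474) + 13322/3591 = 338815/63474 + 13322/3591 = 687428431/75978378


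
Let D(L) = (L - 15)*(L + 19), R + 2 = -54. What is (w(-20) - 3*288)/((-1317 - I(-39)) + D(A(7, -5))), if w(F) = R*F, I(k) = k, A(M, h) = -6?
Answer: -256/1551 ≈ -0.16505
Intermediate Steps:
R = -56 (R = -2 - 54 = -56)
D(L) = (-15 + L)*(19 + L)
w(F) = -56*F
(w(-20) - 3*288)/((-1317 - I(-39)) + D(A(7, -5))) = (-56*(-20) - 3*288)/((-1317 - 1*(-39)) + (-285 + (-6)**2 + 4*(-6))) = (1120 - 864)/((-1317 + 39) + (-285 + 36 - 24)) = 256/(-1278 - 273) = 256/(-1551) = 256*(-1/1551) = -256/1551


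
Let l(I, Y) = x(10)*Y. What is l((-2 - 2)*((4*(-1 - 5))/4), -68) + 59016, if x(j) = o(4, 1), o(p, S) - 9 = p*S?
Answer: 58132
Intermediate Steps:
o(p, S) = 9 + S*p (o(p, S) = 9 + p*S = 9 + S*p)
x(j) = 13 (x(j) = 9 + 1*4 = 9 + 4 = 13)
l(I, Y) = 13*Y
l((-2 - 2)*((4*(-1 - 5))/4), -68) + 59016 = 13*(-68) + 59016 = -884 + 59016 = 58132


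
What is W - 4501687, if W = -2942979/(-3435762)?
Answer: -5155574062505/1145254 ≈ -4.5017e+6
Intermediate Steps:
W = 980993/1145254 (W = -2942979*(-1/3435762) = 980993/1145254 ≈ 0.85657)
W - 4501687 = 980993/1145254 - 4501687 = -5155574062505/1145254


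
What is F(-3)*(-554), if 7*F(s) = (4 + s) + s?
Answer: 1108/7 ≈ 158.29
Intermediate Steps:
F(s) = 4/7 + 2*s/7 (F(s) = ((4 + s) + s)/7 = (4 + 2*s)/7 = 4/7 + 2*s/7)
F(-3)*(-554) = (4/7 + (2/7)*(-3))*(-554) = (4/7 - 6/7)*(-554) = -2/7*(-554) = 1108/7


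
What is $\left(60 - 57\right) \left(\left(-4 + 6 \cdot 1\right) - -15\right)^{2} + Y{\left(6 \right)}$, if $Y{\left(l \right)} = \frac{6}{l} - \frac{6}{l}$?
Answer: $867$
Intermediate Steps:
$Y{\left(l \right)} = 0$
$\left(60 - 57\right) \left(\left(-4 + 6 \cdot 1\right) - -15\right)^{2} + Y{\left(6 \right)} = \left(60 - 57\right) \left(\left(-4 + 6 \cdot 1\right) - -15\right)^{2} + 0 = \left(60 - 57\right) \left(\left(-4 + 6\right) + 15\right)^{2} + 0 = 3 \left(2 + 15\right)^{2} + 0 = 3 \cdot 17^{2} + 0 = 3 \cdot 289 + 0 = 867 + 0 = 867$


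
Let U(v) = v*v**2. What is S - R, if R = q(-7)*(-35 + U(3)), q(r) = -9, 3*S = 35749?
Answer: 35533/3 ≈ 11844.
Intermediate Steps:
S = 35749/3 (S = (1/3)*35749 = 35749/3 ≈ 11916.)
U(v) = v**3
R = 72 (R = -9*(-35 + 3**3) = -9*(-35 + 27) = -9*(-8) = 72)
S - R = 35749/3 - 1*72 = 35749/3 - 72 = 35533/3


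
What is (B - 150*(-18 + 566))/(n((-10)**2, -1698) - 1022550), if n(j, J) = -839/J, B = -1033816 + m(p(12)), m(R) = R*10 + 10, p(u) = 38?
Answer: 1894332948/1736289061 ≈ 1.0910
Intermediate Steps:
m(R) = 10 + 10*R (m(R) = 10*R + 10 = 10 + 10*R)
B = -1033426 (B = -1033816 + (10 + 10*38) = -1033816 + (10 + 380) = -1033816 + 390 = -1033426)
(B - 150*(-18 + 566))/(n((-10)**2, -1698) - 1022550) = (-1033426 - 150*(-18 + 566))/(-839/(-1698) - 1022550) = (-1033426 - 150*548)/(-839*(-1/1698) - 1022550) = (-1033426 - 82200)/(839/1698 - 1022550) = -1115626/(-1736289061/1698) = -1115626*(-1698/1736289061) = 1894332948/1736289061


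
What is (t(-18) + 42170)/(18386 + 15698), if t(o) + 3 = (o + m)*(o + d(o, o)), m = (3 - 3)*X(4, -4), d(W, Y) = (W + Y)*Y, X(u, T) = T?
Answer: 30827/34084 ≈ 0.90444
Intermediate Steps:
d(W, Y) = Y*(W + Y)
m = 0 (m = (3 - 3)*(-4) = 0*(-4) = 0)
t(o) = -3 + o*(o + 2*o²) (t(o) = -3 + (o + 0)*(o + o*(o + o)) = -3 + o*(o + o*(2*o)) = -3 + o*(o + 2*o²))
(t(-18) + 42170)/(18386 + 15698) = ((-3 + (-18)² + 2*(-18)³) + 42170)/(18386 + 15698) = ((-3 + 324 + 2*(-5832)) + 42170)/34084 = ((-3 + 324 - 11664) + 42170)*(1/34084) = (-11343 + 42170)*(1/34084) = 30827*(1/34084) = 30827/34084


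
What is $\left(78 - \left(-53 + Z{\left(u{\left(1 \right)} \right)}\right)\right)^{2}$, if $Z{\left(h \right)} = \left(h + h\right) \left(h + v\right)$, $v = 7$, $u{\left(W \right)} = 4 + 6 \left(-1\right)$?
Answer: $22801$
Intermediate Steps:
$u{\left(W \right)} = -2$ ($u{\left(W \right)} = 4 - 6 = -2$)
$Z{\left(h \right)} = 2 h \left(7 + h\right)$ ($Z{\left(h \right)} = \left(h + h\right) \left(h + 7\right) = 2 h \left(7 + h\right)$)
$\left(78 - \left(-53 + Z{\left(u{\left(1 \right)} \right)}\right)\right)^{2} = \left(78 + \left(53 - 2 \left(-2\right) \left(7 - 2\right)\right)\right)^{2} = \left(78 + \left(53 - 2 \left(-2\right) 5\right)\right)^{2} = \left(78 + \left(53 - -20\right)\right)^{2} = \left(78 + \left(53 + 20\right)\right)^{2} = \left(78 + 73\right)^{2} = 151^{2} = 22801$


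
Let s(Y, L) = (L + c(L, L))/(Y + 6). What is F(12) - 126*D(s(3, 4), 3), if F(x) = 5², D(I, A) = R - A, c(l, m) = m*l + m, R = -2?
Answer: 655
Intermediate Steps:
c(l, m) = m + l*m (c(l, m) = l*m + m = m + l*m)
s(Y, L) = (L + L*(1 + L))/(6 + Y) (s(Y, L) = (L + L*(1 + L))/(Y + 6) = (L + L*(1 + L))/(6 + Y))
D(I, A) = -2 - A
F(x) = 25
F(12) - 126*D(s(3, 4), 3) = 25 - 126*(-2 - 1*3) = 25 - 126*(-2 - 3) = 25 - 126*(-5) = 25 + 630 = 655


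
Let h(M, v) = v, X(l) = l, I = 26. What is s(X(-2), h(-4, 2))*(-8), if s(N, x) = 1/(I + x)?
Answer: -2/7 ≈ -0.28571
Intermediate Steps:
s(N, x) = 1/(26 + x)
s(X(-2), h(-4, 2))*(-8) = -8/(26 + 2) = -8/28 = (1/28)*(-8) = -2/7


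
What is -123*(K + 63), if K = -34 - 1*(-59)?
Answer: -10824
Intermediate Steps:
K = 25 (K = -34 + 59 = 25)
-123*(K + 63) = -123*(25 + 63) = -123*88 = -10824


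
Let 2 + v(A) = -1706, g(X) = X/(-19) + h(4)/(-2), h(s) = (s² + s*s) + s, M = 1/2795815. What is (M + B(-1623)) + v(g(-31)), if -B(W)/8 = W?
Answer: 31525609941/2795815 ≈ 11276.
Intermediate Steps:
B(W) = -8*W
M = 1/2795815 ≈ 3.5768e-7
h(s) = s + 2*s² (h(s) = (s² + s²) + s = 2*s² + s = s + 2*s²)
g(X) = -18 - X/19 (g(X) = X/(-19) + (4*(1 + 2*4))/(-2) = X*(-1/19) + (4*(1 + 8))*(-½) = -X/19 + (4*9)*(-½) = -X/19 + 36*(-½) = -X/19 - 18 = -18 - X/19)
v(A) = -1708 (v(A) = -2 - 1706 = -1708)
(M + B(-1623)) + v(g(-31)) = (1/2795815 - 8*(-1623)) - 1708 = (1/2795815 + 12984) - 1708 = 36300861961/2795815 - 1708 = 31525609941/2795815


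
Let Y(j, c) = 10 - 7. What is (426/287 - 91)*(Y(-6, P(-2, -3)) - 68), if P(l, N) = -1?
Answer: 1669915/287 ≈ 5818.5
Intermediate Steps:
Y(j, c) = 3
(426/287 - 91)*(Y(-6, P(-2, -3)) - 68) = (426/287 - 91)*(3 - 68) = (426*(1/287) - 91)*(-65) = (426/287 - 91)*(-65) = -25691/287*(-65) = 1669915/287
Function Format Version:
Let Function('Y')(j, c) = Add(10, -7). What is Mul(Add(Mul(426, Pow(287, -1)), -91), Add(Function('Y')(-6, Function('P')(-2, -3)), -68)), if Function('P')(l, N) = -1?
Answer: Rational(1669915, 287) ≈ 5818.5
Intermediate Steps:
Function('Y')(j, c) = 3
Mul(Add(Mul(426, Pow(287, -1)), -91), Add(Function('Y')(-6, Function('P')(-2, -3)), -68)) = Mul(Add(Mul(426, Pow(287, -1)), -91), Add(3, -68)) = Mul(Add(Mul(426, Rational(1, 287)), -91), -65) = Mul(Add(Rational(426, 287), -91), -65) = Mul(Rational(-25691, 287), -65) = Rational(1669915, 287)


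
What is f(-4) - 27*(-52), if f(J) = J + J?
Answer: 1396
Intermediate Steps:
f(J) = 2*J
f(-4) - 27*(-52) = 2*(-4) - 27*(-52) = -8 + 1404 = 1396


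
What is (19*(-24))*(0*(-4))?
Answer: 0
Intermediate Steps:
(19*(-24))*(0*(-4)) = -456*0 = 0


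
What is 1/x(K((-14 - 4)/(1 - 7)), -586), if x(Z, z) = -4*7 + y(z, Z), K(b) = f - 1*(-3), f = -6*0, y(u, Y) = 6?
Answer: -1/22 ≈ -0.045455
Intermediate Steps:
f = 0
K(b) = 3 (K(b) = 0 - 1*(-3) = 0 + 3 = 3)
x(Z, z) = -22 (x(Z, z) = -4*7 + 6 = -28 + 6 = -22)
1/x(K((-14 - 4)/(1 - 7)), -586) = 1/(-22) = -1/22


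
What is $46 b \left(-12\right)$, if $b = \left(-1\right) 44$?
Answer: $24288$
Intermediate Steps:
$b = -44$
$46 b \left(-12\right) = 46 \left(-44\right) \left(-12\right) = \left(-2024\right) \left(-12\right) = 24288$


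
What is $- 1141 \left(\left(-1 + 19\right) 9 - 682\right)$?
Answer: $593320$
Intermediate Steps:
$- 1141 \left(\left(-1 + 19\right) 9 - 682\right) = - 1141 \left(18 \cdot 9 - 682\right) = - 1141 \left(162 - 682\right) = \left(-1141\right) \left(-520\right) = 593320$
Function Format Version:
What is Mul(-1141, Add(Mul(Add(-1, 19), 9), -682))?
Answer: 593320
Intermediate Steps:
Mul(-1141, Add(Mul(Add(-1, 19), 9), -682)) = Mul(-1141, Add(Mul(18, 9), -682)) = Mul(-1141, Add(162, -682)) = Mul(-1141, -520) = 593320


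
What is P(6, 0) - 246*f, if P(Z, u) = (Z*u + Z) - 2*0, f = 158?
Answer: -38862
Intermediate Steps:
P(Z, u) = Z + Z*u (P(Z, u) = (Z + Z*u) + 0 = Z + Z*u)
P(6, 0) - 246*f = 6*(1 + 0) - 246*158 = 6*1 - 38868 = 6 - 38868 = -38862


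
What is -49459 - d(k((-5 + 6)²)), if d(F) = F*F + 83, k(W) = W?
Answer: -49543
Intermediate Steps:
d(F) = 83 + F² (d(F) = F² + 83 = 83 + F²)
-49459 - d(k((-5 + 6)²)) = -49459 - (83 + ((-5 + 6)²)²) = -49459 - (83 + (1²)²) = -49459 - (83 + 1²) = -49459 - (83 + 1) = -49459 - 1*84 = -49459 - 84 = -49543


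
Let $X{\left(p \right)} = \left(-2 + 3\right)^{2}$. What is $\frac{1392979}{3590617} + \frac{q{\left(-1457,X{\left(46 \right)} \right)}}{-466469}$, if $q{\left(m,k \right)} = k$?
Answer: $\frac{649777930534}{1674911521373} \approx 0.38795$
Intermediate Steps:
$X{\left(p \right)} = 1$ ($X{\left(p \right)} = 1^{2} = 1$)
$\frac{1392979}{3590617} + \frac{q{\left(-1457,X{\left(46 \right)} \right)}}{-466469} = \frac{1392979}{3590617} + 1 \frac{1}{-466469} = 1392979 \cdot \frac{1}{3590617} + 1 \left(- \frac{1}{466469}\right) = \frac{1392979}{3590617} - \frac{1}{466469} = \frac{649777930534}{1674911521373}$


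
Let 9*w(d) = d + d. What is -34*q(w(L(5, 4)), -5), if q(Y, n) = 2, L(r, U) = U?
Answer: -68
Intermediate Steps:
w(d) = 2*d/9 (w(d) = (d + d)/9 = (2*d)/9 = 2*d/9)
-34*q(w(L(5, 4)), -5) = -34*2 = -68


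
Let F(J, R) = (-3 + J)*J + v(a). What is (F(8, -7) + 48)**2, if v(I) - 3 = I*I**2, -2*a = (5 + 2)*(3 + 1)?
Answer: 7038409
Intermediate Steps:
a = -14 (a = -(5 + 2)*(3 + 1)/2 = -7*4/2 = -1/2*28 = -14)
v(I) = 3 + I**3 (v(I) = 3 + I*I**2 = 3 + I**3)
F(J, R) = -2741 + J*(-3 + J) (F(J, R) = (-3 + J)*J + (3 + (-14)**3) = J*(-3 + J) + (3 - 2744) = J*(-3 + J) - 2741 = -2741 + J*(-3 + J))
(F(8, -7) + 48)**2 = ((-2741 + 8**2 - 3*8) + 48)**2 = ((-2741 + 64 - 24) + 48)**2 = (-2701 + 48)**2 = (-2653)**2 = 7038409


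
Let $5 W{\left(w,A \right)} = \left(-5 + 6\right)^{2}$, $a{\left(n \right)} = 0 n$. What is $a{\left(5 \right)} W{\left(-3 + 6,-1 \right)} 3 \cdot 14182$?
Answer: $0$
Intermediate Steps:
$a{\left(n \right)} = 0$
$W{\left(w,A \right)} = \frac{1}{5}$ ($W{\left(w,A \right)} = \frac{\left(-5 + 6\right)^{2}}{5} = \frac{1^{2}}{5} = \frac{1}{5} \cdot 1 = \frac{1}{5}$)
$a{\left(5 \right)} W{\left(-3 + 6,-1 \right)} 3 \cdot 14182 = 0 \cdot \frac{1}{5} \cdot 3 \cdot 14182 = 0 \cdot 3 \cdot 14182 = 0 \cdot 14182 = 0$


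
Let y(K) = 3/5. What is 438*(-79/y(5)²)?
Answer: -288350/3 ≈ -96117.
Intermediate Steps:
y(K) = ⅗ (y(K) = 3*(⅕) = ⅗)
438*(-79/y(5)²) = 438*(-79/((⅗)²)) = 438*(-79/9/25) = 438*(-79*25/9) = 438*(-1975/9) = -288350/3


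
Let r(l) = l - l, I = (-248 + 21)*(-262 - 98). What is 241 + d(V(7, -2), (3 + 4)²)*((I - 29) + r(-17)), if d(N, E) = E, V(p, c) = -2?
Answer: 4003100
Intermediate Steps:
I = 81720 (I = -227*(-360) = 81720)
r(l) = 0
241 + d(V(7, -2), (3 + 4)²)*((I - 29) + r(-17)) = 241 + (3 + 4)²*((81720 - 29) + 0) = 241 + 7²*(81691 + 0) = 241 + 49*81691 = 241 + 4002859 = 4003100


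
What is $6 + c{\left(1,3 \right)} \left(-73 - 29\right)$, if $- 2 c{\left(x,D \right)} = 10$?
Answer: $516$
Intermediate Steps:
$c{\left(x,D \right)} = -5$ ($c{\left(x,D \right)} = \left(- \frac{1}{2}\right) 10 = -5$)
$6 + c{\left(1,3 \right)} \left(-73 - 29\right) = 6 - 5 \left(-73 - 29\right) = 6 - -510 = 6 + 510 = 516$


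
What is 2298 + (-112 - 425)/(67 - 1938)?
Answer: 4300095/1871 ≈ 2298.3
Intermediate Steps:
2298 + (-112 - 425)/(67 - 1938) = 2298 - 537/(-1871) = 2298 - 537*(-1/1871) = 2298 + 537/1871 = 4300095/1871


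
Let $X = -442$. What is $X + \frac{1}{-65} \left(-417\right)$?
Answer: $- \frac{28313}{65} \approx -435.58$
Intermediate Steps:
$X + \frac{1}{-65} \left(-417\right) = -442 + \frac{1}{-65} \left(-417\right) = -442 - - \frac{417}{65} = -442 + \frac{417}{65} = - \frac{28313}{65}$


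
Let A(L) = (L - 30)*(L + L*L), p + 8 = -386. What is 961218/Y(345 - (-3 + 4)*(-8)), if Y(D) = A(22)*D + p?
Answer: -160203/238223 ≈ -0.67249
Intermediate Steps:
p = -394 (p = -8 - 386 = -394)
A(L) = (-30 + L)*(L + L²)
Y(D) = -394 - 4048*D (Y(D) = (22*(-30 + 22² - 29*22))*D - 394 = (22*(-30 + 484 - 638))*D - 394 = (22*(-184))*D - 394 = -4048*D - 394 = -394 - 4048*D)
961218/Y(345 - (-3 + 4)*(-8)) = 961218/(-394 - 4048*(345 - (-3 + 4)*(-8))) = 961218/(-394 - 4048*(345 - (-8))) = 961218/(-394 - 4048*(345 - 1*(-8))) = 961218/(-394 - 4048*(345 + 8)) = 961218/(-394 - 4048*353) = 961218/(-394 - 1428944) = 961218/(-1429338) = 961218*(-1/1429338) = -160203/238223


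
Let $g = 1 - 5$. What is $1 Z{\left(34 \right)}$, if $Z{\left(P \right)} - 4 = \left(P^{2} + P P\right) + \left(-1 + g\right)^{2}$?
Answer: $2341$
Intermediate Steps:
$g = -4$ ($g = 1 - 5 = -4$)
$Z{\left(P \right)} = 29 + 2 P^{2}$ ($Z{\left(P \right)} = 4 + \left(\left(P^{2} + P P\right) + \left(-1 - 4\right)^{2}\right) = 4 + \left(\left(P^{2} + P^{2}\right) + \left(-5\right)^{2}\right) = 4 + \left(2 P^{2} + 25\right) = 4 + \left(25 + 2 P^{2}\right) = 29 + 2 P^{2}$)
$1 Z{\left(34 \right)} = 1 \left(29 + 2 \cdot 34^{2}\right) = 1 \left(29 + 2 \cdot 1156\right) = 1 \left(29 + 2312\right) = 1 \cdot 2341 = 2341$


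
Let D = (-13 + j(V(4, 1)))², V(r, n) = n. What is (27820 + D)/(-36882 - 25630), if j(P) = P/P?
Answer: -6991/15628 ≈ -0.44734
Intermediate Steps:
j(P) = 1
D = 144 (D = (-13 + 1)² = (-12)² = 144)
(27820 + D)/(-36882 - 25630) = (27820 + 144)/(-36882 - 25630) = 27964/(-62512) = 27964*(-1/62512) = -6991/15628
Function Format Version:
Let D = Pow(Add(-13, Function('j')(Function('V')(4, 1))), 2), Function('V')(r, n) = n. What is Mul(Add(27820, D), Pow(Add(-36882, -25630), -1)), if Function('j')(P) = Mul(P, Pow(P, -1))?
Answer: Rational(-6991, 15628) ≈ -0.44734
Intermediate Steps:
Function('j')(P) = 1
D = 144 (D = Pow(Add(-13, 1), 2) = Pow(-12, 2) = 144)
Mul(Add(27820, D), Pow(Add(-36882, -25630), -1)) = Mul(Add(27820, 144), Pow(Add(-36882, -25630), -1)) = Mul(27964, Pow(-62512, -1)) = Mul(27964, Rational(-1, 62512)) = Rational(-6991, 15628)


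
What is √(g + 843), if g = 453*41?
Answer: 2*√4854 ≈ 139.34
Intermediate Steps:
g = 18573
√(g + 843) = √(18573 + 843) = √19416 = 2*√4854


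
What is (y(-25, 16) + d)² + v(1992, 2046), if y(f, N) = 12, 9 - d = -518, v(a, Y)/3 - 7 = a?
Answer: 296518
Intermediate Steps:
v(a, Y) = 21 + 3*a
d = 527 (d = 9 - 1*(-518) = 9 + 518 = 527)
(y(-25, 16) + d)² + v(1992, 2046) = (12 + 527)² + (21 + 3*1992) = 539² + (21 + 5976) = 290521 + 5997 = 296518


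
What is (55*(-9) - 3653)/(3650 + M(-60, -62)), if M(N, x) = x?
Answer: -1037/897 ≈ -1.1561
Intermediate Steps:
(55*(-9) - 3653)/(3650 + M(-60, -62)) = (55*(-9) - 3653)/(3650 - 62) = (-495 - 3653)/3588 = -4148*1/3588 = -1037/897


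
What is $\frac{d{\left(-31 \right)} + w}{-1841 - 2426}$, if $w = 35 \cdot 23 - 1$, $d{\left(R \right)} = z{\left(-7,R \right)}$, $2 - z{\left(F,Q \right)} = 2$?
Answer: $- \frac{804}{4267} \approx -0.18842$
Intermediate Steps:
$z{\left(F,Q \right)} = 0$ ($z{\left(F,Q \right)} = 2 - 2 = 0$)
$d{\left(R \right)} = 0$
$w = 804$ ($w = 805 - 1 = 804$)
$\frac{d{\left(-31 \right)} + w}{-1841 - 2426} = \frac{0 + 804}{-1841 - 2426} = \frac{804}{-4267} = 804 \left(- \frac{1}{4267}\right) = - \frac{804}{4267}$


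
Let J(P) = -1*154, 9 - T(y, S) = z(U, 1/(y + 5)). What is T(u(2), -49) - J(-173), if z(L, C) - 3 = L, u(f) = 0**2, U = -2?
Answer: 162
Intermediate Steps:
u(f) = 0
z(L, C) = 3 + L
T(y, S) = 8 (T(y, S) = 9 - (3 - 2) = 9 - 1*1 = 9 - 1 = 8)
J(P) = -154
T(u(2), -49) - J(-173) = 8 - 1*(-154) = 8 + 154 = 162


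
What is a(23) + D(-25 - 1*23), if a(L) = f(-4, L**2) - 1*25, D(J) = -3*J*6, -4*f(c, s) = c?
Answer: 840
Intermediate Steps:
f(c, s) = -c/4
D(J) = -18*J
a(L) = -24 (a(L) = -1/4*(-4) - 1*25 = 1 - 25 = -24)
a(23) + D(-25 - 1*23) = -24 - 18*(-25 - 1*23) = -24 - 18*(-25 - 23) = -24 - 18*(-48) = -24 + 864 = 840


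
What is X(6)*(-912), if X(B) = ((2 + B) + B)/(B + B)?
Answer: -1064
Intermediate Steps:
X(B) = (2 + 2*B)/(2*B) (X(B) = (2 + 2*B)/((2*B)) = (2 + 2*B)*(1/(2*B)) = (2 + 2*B)/(2*B))
X(6)*(-912) = ((1 + 6)/6)*(-912) = ((⅙)*7)*(-912) = (7/6)*(-912) = -1064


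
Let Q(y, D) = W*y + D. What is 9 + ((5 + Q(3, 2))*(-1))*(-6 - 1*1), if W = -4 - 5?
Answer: -131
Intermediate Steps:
W = -9
Q(y, D) = D - 9*y (Q(y, D) = -9*y + D = D - 9*y)
9 + ((5 + Q(3, 2))*(-1))*(-6 - 1*1) = 9 + ((5 + (2 - 9*3))*(-1))*(-6 - 1*1) = 9 + ((5 + (2 - 27))*(-1))*(-6 - 1) = 9 + ((5 - 25)*(-1))*(-7) = 9 - 20*(-1)*(-7) = 9 + 20*(-7) = 9 - 140 = -131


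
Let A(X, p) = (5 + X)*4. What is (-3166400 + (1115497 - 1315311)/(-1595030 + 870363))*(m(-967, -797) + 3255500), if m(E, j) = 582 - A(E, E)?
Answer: -7480187747117130980/724667 ≈ -1.0322e+13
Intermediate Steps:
A(X, p) = 20 + 4*X
m(E, j) = 562 - 4*E (m(E, j) = 582 - (20 + 4*E) = 582 + (-20 - 4*E) = 562 - 4*E)
(-3166400 + (1115497 - 1315311)/(-1595030 + 870363))*(m(-967, -797) + 3255500) = (-3166400 + (1115497 - 1315311)/(-1595030 + 870363))*((562 - 4*(-967)) + 3255500) = (-3166400 - 199814/(-724667))*((562 + 3868) + 3255500) = (-3166400 - 199814*(-1/724667))*(4430 + 3255500) = (-3166400 + 199814/724667)*3259930 = -2294585388986/724667*3259930 = -7480187747117130980/724667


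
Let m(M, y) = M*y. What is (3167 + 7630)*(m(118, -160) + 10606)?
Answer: -89334378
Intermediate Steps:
(3167 + 7630)*(m(118, -160) + 10606) = (3167 + 7630)*(118*(-160) + 10606) = 10797*(-18880 + 10606) = 10797*(-8274) = -89334378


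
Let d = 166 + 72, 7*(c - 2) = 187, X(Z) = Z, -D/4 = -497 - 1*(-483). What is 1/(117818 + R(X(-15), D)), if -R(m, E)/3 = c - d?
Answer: 7/829121 ≈ 8.4427e-6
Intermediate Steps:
D = 56 (D = -4*(-497 - 1*(-483)) = -4*(-497 + 483) = -4*(-14) = 56)
c = 201/7 (c = 2 + (⅐)*187 = 2 + 187/7 = 201/7 ≈ 28.714)
d = 238
R(m, E) = 4395/7 (R(m, E) = -3*(201/7 - 1*238) = -3*(201/7 - 238) = -3*(-1465/7) = 4395/7)
1/(117818 + R(X(-15), D)) = 1/(117818 + 4395/7) = 1/(829121/7) = 7/829121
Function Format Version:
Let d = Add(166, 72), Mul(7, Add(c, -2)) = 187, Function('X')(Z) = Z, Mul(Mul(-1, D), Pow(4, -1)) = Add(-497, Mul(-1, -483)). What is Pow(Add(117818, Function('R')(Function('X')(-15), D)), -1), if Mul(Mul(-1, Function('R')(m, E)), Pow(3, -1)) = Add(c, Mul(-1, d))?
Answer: Rational(7, 829121) ≈ 8.4427e-6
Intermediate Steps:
D = 56 (D = Mul(-4, Add(-497, Mul(-1, -483))) = Mul(-4, Add(-497, 483)) = Mul(-4, -14) = 56)
c = Rational(201, 7) (c = Add(2, Mul(Rational(1, 7), 187)) = Add(2, Rational(187, 7)) = Rational(201, 7) ≈ 28.714)
d = 238
Function('R')(m, E) = Rational(4395, 7) (Function('R')(m, E) = Mul(-3, Add(Rational(201, 7), Mul(-1, 238))) = Mul(-3, Add(Rational(201, 7), -238)) = Mul(-3, Rational(-1465, 7)) = Rational(4395, 7))
Pow(Add(117818, Function('R')(Function('X')(-15), D)), -1) = Pow(Add(117818, Rational(4395, 7)), -1) = Pow(Rational(829121, 7), -1) = Rational(7, 829121)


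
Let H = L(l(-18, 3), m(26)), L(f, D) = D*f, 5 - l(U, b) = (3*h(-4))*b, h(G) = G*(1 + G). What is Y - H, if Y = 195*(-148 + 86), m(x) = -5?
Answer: -12605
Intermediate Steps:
l(U, b) = 5 - 36*b (l(U, b) = 5 - 3*(-4*(1 - 4))*b = 5 - 3*(-4*(-3))*b = 5 - 3*12*b = 5 - 36*b)
H = 515 (H = -5*(5 - 36*3) = -5*(5 - 108) = -5*(-103) = 515)
Y = -12090 (Y = 195*(-62) = -12090)
Y - H = -12090 - 1*515 = -12090 - 515 = -12605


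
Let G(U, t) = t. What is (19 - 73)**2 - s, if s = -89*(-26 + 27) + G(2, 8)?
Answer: 2997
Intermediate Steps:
s = -81 (s = -89*(-26 + 27) + 8 = -89*1 + 8 = -89 + 8 = -81)
(19 - 73)**2 - s = (19 - 73)**2 - 1*(-81) = (-54)**2 + 81 = 2916 + 81 = 2997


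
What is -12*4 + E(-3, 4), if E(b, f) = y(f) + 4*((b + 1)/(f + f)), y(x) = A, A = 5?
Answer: -44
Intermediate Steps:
y(x) = 5
E(b, f) = 5 + 2*(1 + b)/f (E(b, f) = 5 + 4*((b + 1)/(f + f)) = 5 + 4*((1 + b)/((2*f))) = 5 + 4*((1 + b)*(1/(2*f))) = 5 + 4*((1 + b)/(2*f)) = 5 + 2*(1 + b)/f)
-12*4 + E(-3, 4) = -12*4 + (2 + 2*(-3) + 5*4)/4 = -48 + (2 - 6 + 20)/4 = -48 + (¼)*16 = -48 + 4 = -44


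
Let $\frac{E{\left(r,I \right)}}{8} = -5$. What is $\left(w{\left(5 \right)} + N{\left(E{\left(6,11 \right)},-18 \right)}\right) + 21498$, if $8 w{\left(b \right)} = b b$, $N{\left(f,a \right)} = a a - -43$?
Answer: $\frac{174945}{8} \approx 21868.0$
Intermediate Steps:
$E{\left(r,I \right)} = -40$ ($E{\left(r,I \right)} = 8 \left(-5\right) = -40$)
$N{\left(f,a \right)} = 43 + a^{2}$ ($N{\left(f,a \right)} = a^{2} + \left(-1 + 44\right) = a^{2} + 43 = 43 + a^{2}$)
$w{\left(b \right)} = \frac{b^{2}}{8}$ ($w{\left(b \right)} = \frac{b b}{8} = \frac{b^{2}}{8}$)
$\left(w{\left(5 \right)} + N{\left(E{\left(6,11 \right)},-18 \right)}\right) + 21498 = \left(\frac{5^{2}}{8} + \left(43 + \left(-18\right)^{2}\right)\right) + 21498 = \left(\frac{1}{8} \cdot 25 + \left(43 + 324\right)\right) + 21498 = \left(\frac{25}{8} + 367\right) + 21498 = \frac{2961}{8} + 21498 = \frac{174945}{8}$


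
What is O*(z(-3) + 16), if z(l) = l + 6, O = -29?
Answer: -551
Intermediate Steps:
z(l) = 6 + l
O*(z(-3) + 16) = -29*((6 - 3) + 16) = -29*(3 + 16) = -29*19 = -551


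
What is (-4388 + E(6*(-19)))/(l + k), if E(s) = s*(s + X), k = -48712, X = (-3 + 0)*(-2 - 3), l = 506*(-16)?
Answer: -3449/28404 ≈ -0.12143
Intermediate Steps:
l = -8096
X = 15 (X = -3*(-5) = 15)
E(s) = s*(15 + s) (E(s) = s*(s + 15) = s*(15 + s))
(-4388 + E(6*(-19)))/(l + k) = (-4388 + (6*(-19))*(15 + 6*(-19)))/(-8096 - 48712) = (-4388 - 114*(15 - 114))/(-56808) = (-4388 - 114*(-99))*(-1/56808) = (-4388 + 11286)*(-1/56808) = 6898*(-1/56808) = -3449/28404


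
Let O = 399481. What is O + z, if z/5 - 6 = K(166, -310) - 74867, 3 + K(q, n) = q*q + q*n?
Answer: -94359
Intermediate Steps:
K(q, n) = -3 + q² + n*q (K(q, n) = -3 + (q*q + q*n) = -3 + (q² + n*q) = -3 + q² + n*q)
z = -493840 (z = 30 + 5*((-3 + 166² - 310*166) - 74867) = 30 + 5*((-3 + 27556 - 51460) - 74867) = 30 + 5*(-23907 - 74867) = 30 + 5*(-98774) = 30 - 493870 = -493840)
O + z = 399481 - 493840 = -94359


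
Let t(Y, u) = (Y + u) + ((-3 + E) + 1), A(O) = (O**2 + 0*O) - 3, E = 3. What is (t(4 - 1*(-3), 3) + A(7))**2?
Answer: 3249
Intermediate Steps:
A(O) = -3 + O**2 (A(O) = (O**2 + 0) - 3 = O**2 - 3 = -3 + O**2)
t(Y, u) = 1 + Y + u (t(Y, u) = (Y + u) + ((-3 + 3) + 1) = (Y + u) + (0 + 1) = (Y + u) + 1 = 1 + Y + u)
(t(4 - 1*(-3), 3) + A(7))**2 = ((1 + (4 - 1*(-3)) + 3) + (-3 + 7**2))**2 = ((1 + (4 + 3) + 3) + (-3 + 49))**2 = ((1 + 7 + 3) + 46)**2 = (11 + 46)**2 = 57**2 = 3249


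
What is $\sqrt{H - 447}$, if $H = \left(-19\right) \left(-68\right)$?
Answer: $13 \sqrt{5} \approx 29.069$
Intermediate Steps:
$H = 1292$
$\sqrt{H - 447} = \sqrt{1292 - 447} = \sqrt{845} = 13 \sqrt{5}$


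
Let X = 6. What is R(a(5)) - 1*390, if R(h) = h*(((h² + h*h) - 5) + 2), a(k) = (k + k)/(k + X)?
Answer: -520720/1331 ≈ -391.22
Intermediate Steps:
a(k) = 2*k/(6 + k) (a(k) = (k + k)/(k + 6) = (2*k)/(6 + k) = 2*k/(6 + k))
R(h) = h*(-3 + 2*h²) (R(h) = h*(((h² + h²) - 5) + 2) = h*((2*h² - 5) + 2) = h*((-5 + 2*h²) + 2) = h*(-3 + 2*h²))
R(a(5)) - 1*390 = (2*5/(6 + 5))*(-3 + 2*(2*5/(6 + 5))²) - 1*390 = (2*5/11)*(-3 + 2*(2*5/11)²) - 390 = (2*5*(1/11))*(-3 + 2*(2*5*(1/11))²) - 390 = 10*(-3 + 2*(10/11)²)/11 - 390 = 10*(-3 + 2*(100/121))/11 - 390 = 10*(-3 + 200/121)/11 - 390 = (10/11)*(-163/121) - 390 = -1630/1331 - 390 = -520720/1331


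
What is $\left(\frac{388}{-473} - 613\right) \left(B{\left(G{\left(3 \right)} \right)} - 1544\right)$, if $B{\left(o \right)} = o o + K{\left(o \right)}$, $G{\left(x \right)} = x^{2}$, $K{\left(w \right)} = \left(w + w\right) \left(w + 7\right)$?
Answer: $\frac{341145975}{473} \approx 7.2124 \cdot 10^{5}$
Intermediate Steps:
$K{\left(w \right)} = 2 w \left(7 + w\right)$
$B{\left(o \right)} = o^{2} + 2 o \left(7 + o\right)$ ($B{\left(o \right)} = o o + 2 o \left(7 + o\right) = o^{2} + 2 o \left(7 + o\right)$)
$\left(\frac{388}{-473} - 613\right) \left(B{\left(G{\left(3 \right)} \right)} - 1544\right) = \left(\frac{388}{-473} - 613\right) \left(3^{2} \left(14 + 3 \cdot 3^{2}\right) - 1544\right) = \left(388 \left(- \frac{1}{473}\right) - 613\right) \left(9 \left(14 + 3 \cdot 9\right) - 1544\right) = \left(- \frac{388}{473} - 613\right) \left(9 \left(14 + 27\right) - 1544\right) = - \frac{290337 \left(9 \cdot 41 - 1544\right)}{473} = - \frac{290337 \left(369 - 1544\right)}{473} = \left(- \frac{290337}{473}\right) \left(-1175\right) = \frac{341145975}{473}$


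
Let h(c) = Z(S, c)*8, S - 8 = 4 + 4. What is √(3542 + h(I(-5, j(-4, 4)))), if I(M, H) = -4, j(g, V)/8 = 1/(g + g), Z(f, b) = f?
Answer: √3670 ≈ 60.581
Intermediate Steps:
S = 16 (S = 8 + (4 + 4) = 8 + 8 = 16)
j(g, V) = 4/g (j(g, V) = 8/(g + g) = 8/((2*g)) = 8*(1/(2*g)) = 4/g)
h(c) = 128 (h(c) = 16*8 = 128)
√(3542 + h(I(-5, j(-4, 4)))) = √(3542 + 128) = √3670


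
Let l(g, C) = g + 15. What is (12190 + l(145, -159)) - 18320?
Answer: -5970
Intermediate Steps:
l(g, C) = 15 + g
(12190 + l(145, -159)) - 18320 = (12190 + (15 + 145)) - 18320 = (12190 + 160) - 18320 = 12350 - 18320 = -5970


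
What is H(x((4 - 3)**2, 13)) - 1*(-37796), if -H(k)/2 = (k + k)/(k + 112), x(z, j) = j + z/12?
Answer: 56731168/1501 ≈ 37796.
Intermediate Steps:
x(z, j) = j + z/12 (x(z, j) = j + z*(1/12) = j + z/12)
H(k) = -4*k/(112 + k) (H(k) = -2*(k + k)/(k + 112) = -2*2*k/(112 + k) = -4*k/(112 + k))
H(x((4 - 3)**2, 13)) - 1*(-37796) = -4*(13 + (4 - 3)**2/12)/(112 + (13 + (4 - 3)**2/12)) - 1*(-37796) = -4*(13 + (1/12)*1**2)/(112 + (13 + (1/12)*1**2)) + 37796 = -4*(13 + (1/12)*1)/(112 + (13 + (1/12)*1)) + 37796 = -4*(13 + 1/12)/(112 + (13 + 1/12)) + 37796 = -4*157/12/(112 + 157/12) + 37796 = -4*157/12/1501/12 + 37796 = -4*157/12*12/1501 + 37796 = -628/1501 + 37796 = 56731168/1501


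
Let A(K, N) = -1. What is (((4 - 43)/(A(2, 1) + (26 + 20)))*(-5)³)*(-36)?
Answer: -3900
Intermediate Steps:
(((4 - 43)/(A(2, 1) + (26 + 20)))*(-5)³)*(-36) = (((4 - 43)/(-1 + (26 + 20)))*(-5)³)*(-36) = (-39/(-1 + 46)*(-125))*(-36) = (-39/45*(-125))*(-36) = (-39*1/45*(-125))*(-36) = -13/15*(-125)*(-36) = (325/3)*(-36) = -3900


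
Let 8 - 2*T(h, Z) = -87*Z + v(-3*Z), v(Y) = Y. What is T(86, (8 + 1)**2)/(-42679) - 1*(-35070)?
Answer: 1496748881/42679 ≈ 35070.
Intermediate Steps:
T(h, Z) = 4 + 45*Z (T(h, Z) = 4 - (-87*Z - 3*Z)/2 = 4 - (-45)*Z = 4 + 45*Z)
T(86, (8 + 1)**2)/(-42679) - 1*(-35070) = (4 + 45*(8 + 1)**2)/(-42679) - 1*(-35070) = (4 + 45*9**2)*(-1/42679) + 35070 = (4 + 45*81)*(-1/42679) + 35070 = (4 + 3645)*(-1/42679) + 35070 = 3649*(-1/42679) + 35070 = -3649/42679 + 35070 = 1496748881/42679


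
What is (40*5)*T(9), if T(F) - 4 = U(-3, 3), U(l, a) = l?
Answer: 200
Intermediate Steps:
T(F) = 1 (T(F) = 4 - 3 = 1)
(40*5)*T(9) = (40*5)*1 = 200*1 = 200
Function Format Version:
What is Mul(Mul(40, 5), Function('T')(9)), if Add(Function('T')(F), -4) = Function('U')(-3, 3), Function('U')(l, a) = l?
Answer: 200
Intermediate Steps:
Function('T')(F) = 1 (Function('T')(F) = Add(4, -3) = 1)
Mul(Mul(40, 5), Function('T')(9)) = Mul(Mul(40, 5), 1) = Mul(200, 1) = 200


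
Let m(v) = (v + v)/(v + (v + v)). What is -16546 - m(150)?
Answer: -49640/3 ≈ -16547.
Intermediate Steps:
m(v) = ⅔ (m(v) = (2*v)/(v + 2*v) = (2*v)/((3*v)) = (2*v)*(1/(3*v)) = ⅔)
-16546 - m(150) = -16546 - 1*⅔ = -16546 - ⅔ = -49640/3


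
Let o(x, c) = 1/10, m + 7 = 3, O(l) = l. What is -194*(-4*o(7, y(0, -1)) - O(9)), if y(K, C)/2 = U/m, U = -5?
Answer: 9118/5 ≈ 1823.6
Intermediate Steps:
m = -4 (m = -7 + 3 = -4)
y(K, C) = 5/2 (y(K, C) = 2*(-5/(-4)) = 2*(-5*(-¼)) = 2*(5/4) = 5/2)
o(x, c) = ⅒
-194*(-4*o(7, y(0, -1)) - O(9)) = -194*(-4*⅒ - 1*9) = -194*(-⅖ - 9) = -194*(-47/5) = 9118/5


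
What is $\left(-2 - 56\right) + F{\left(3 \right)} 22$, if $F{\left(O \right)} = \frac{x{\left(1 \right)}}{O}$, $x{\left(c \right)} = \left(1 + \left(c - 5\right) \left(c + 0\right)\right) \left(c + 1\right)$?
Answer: $-102$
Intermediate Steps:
$x{\left(c \right)} = \left(1 + c\right) \left(1 + c \left(-5 + c\right)\right)$ ($x{\left(c \right)} = \left(1 + \left(-5 + c\right) c\right) \left(1 + c\right) = \left(1 + c \left(-5 + c\right)\right) \left(1 + c\right) = \left(1 + c\right) \left(1 + c \left(-5 + c\right)\right)$)
$F{\left(O \right)} = - \frac{6}{O}$ ($F{\left(O \right)} = \frac{1 + 1^{3} - 4 - 4 \cdot 1^{2}}{O} = \frac{1 + 1 - 4 - 4}{O} = - \frac{6}{O}$)
$\left(-2 - 56\right) + F{\left(3 \right)} 22 = \left(-2 - 56\right) + - \frac{6}{3} \cdot 22 = -58 + \left(-6\right) \frac{1}{3} \cdot 22 = -58 - 44 = -102$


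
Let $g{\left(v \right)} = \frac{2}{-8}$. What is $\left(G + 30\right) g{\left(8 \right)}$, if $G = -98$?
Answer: $17$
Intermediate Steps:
$g{\left(v \right)} = - \frac{1}{4}$ ($g{\left(v \right)} = 2 \left(- \frac{1}{8}\right) = - \frac{1}{4}$)
$\left(G + 30\right) g{\left(8 \right)} = \left(-98 + 30\right) \left(- \frac{1}{4}\right) = \left(-68\right) \left(- \frac{1}{4}\right) = 17$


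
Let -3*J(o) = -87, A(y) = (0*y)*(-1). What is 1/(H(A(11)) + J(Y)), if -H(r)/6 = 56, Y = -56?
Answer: -1/307 ≈ -0.0032573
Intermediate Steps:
A(y) = 0 (A(y) = 0*(-1) = 0)
H(r) = -336 (H(r) = -6*56 = -336)
J(o) = 29 (J(o) = -⅓*(-87) = 29)
1/(H(A(11)) + J(Y)) = 1/(-336 + 29) = 1/(-307) = -1/307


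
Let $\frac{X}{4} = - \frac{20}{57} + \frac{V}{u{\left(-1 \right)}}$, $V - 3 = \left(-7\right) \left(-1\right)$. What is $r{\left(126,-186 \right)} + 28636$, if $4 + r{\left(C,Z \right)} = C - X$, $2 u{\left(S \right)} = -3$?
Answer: $\frac{1640806}{57} \approx 28786.0$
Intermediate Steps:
$u{\left(S \right)} = - \frac{3}{2}$ ($u{\left(S \right)} = \frac{1}{2} \left(-3\right) = - \frac{3}{2}$)
$V = 10$ ($V = 3 - -7 = 3 + 7 = 10$)
$X = - \frac{1600}{57}$ ($X = 4 \left(- \frac{20}{57} + \frac{10}{- \frac{3}{2}}\right) = 4 \left(\left(-20\right) \frac{1}{57} + 10 \left(- \frac{2}{3}\right)\right) = 4 \left(- \frac{20}{57} - \frac{20}{3}\right) = 4 \left(- \frac{400}{57}\right) = - \frac{1600}{57} \approx -28.07$)
$r{\left(C,Z \right)} = \frac{1372}{57} + C$ ($r{\left(C,Z \right)} = -4 + \left(C - - \frac{1600}{57}\right) = -4 + \left(C + \frac{1600}{57}\right) = -4 + \left(\frac{1600}{57} + C\right) = \frac{1372}{57} + C$)
$r{\left(126,-186 \right)} + 28636 = \left(\frac{1372}{57} + 126\right) + 28636 = \frac{8554}{57} + 28636 = \frac{1640806}{57}$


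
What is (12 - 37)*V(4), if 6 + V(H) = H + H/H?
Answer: 25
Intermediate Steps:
V(H) = -5 + H (V(H) = -6 + (H + H/H) = -6 + (H + 1) = -6 + (1 + H) = -5 + H)
(12 - 37)*V(4) = (12 - 37)*(-5 + 4) = -25*(-1) = 25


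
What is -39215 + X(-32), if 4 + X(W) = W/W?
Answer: -39218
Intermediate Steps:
X(W) = -3 (X(W) = -4 + W/W = -4 + 1 = -3)
-39215 + X(-32) = -39215 - 3 = -39218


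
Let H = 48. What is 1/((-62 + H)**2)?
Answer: 1/196 ≈ 0.0051020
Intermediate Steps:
1/((-62 + H)**2) = 1/((-62 + 48)**2) = 1/((-14)**2) = 1/196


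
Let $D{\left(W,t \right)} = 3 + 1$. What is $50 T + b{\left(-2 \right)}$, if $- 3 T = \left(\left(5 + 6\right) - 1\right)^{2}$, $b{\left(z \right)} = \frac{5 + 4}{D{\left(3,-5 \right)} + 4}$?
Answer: $- \frac{39973}{24} \approx -1665.5$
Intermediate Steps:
$D{\left(W,t \right)} = 4$
$b{\left(z \right)} = \frac{9}{8}$ ($b{\left(z \right)} = \frac{5 + 4}{4 + 4} = \frac{9}{8}$)
$T = - \frac{100}{3}$ ($T = - \frac{\left(\left(5 + 6\right) - 1\right)^{2}}{3} = - \frac{\left(11 - 1\right)^{2}}{3} = - \frac{10^{2}}{3} = \left(- \frac{1}{3}\right) 100 = - \frac{100}{3} \approx -33.333$)
$50 T + b{\left(-2 \right)} = 50 \left(- \frac{100}{3}\right) + \frac{9}{8} = - \frac{5000}{3} + \frac{9}{8} = - \frac{39973}{24}$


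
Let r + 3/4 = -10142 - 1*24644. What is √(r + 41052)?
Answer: √25061/2 ≈ 79.153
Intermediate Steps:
r = -139147/4 (r = -¾ + (-10142 - 1*24644) = -¾ + (-10142 - 24644) = -¾ - 34786 = -139147/4 ≈ -34787.)
√(r + 41052) = √(-139147/4 + 41052) = √(25061/4) = √25061/2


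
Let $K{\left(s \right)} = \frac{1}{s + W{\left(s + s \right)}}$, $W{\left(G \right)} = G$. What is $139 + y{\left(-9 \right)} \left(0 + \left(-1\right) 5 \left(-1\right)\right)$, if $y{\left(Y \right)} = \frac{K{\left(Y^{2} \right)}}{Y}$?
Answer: $\frac{303988}{2187} \approx 139.0$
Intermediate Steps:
$K{\left(s \right)} = \frac{1}{3 s}$ ($K{\left(s \right)} = \frac{1}{s + \left(s + s\right)} = \frac{1}{s + 2 s} = \frac{1}{3 s}$)
$y{\left(Y \right)} = \frac{1}{3 Y^{3}}$ ($y{\left(Y \right)} = \frac{\frac{1}{3} \frac{1}{Y^{2}}}{Y} = \frac{1}{3 Y^{3}}$)
$139 + y{\left(-9 \right)} \left(0 + \left(-1\right) 5 \left(-1\right)\right) = 139 + \frac{1}{3 \left(-729\right)} \left(0 + \left(-1\right) 5 \left(-1\right)\right) = 139 + \frac{1}{3} \left(- \frac{1}{729}\right) \left(0 - -5\right) = 139 - \frac{0 + 5}{2187} = 139 - \frac{5}{2187} = \frac{303988}{2187}$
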